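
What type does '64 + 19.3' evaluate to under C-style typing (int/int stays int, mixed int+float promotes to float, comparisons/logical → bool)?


Operand types: int + float
Rule: mixed int/float promotes to float; int/int stays int
Result type: float


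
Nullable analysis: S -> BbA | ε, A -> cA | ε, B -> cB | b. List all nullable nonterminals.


A nonterminal is nullable iff some alternative derives ε (directly, or every symbol in it is nullable)
Nullable: {A, S}


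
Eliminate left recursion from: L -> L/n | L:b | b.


Left-recursive alternatives: L/n, L:b; non-recursive: b
Introduce L': L -> bL', L' -> /nL' | :bL' | ε


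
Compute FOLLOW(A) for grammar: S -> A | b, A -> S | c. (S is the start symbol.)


$ ∈ FOLLOW(S). For each A -> αBβ: add FIRST(β)\{ε} to FOLLOW(B); if β nullable, add FOLLOW(A).
FOLLOW(A) = {$}


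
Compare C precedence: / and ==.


'/' is multiplicative (level 10); '==' is equality (level 6)
Higher level binds tighter
'/' has higher precedence than '=='


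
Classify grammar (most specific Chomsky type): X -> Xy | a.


Left-linear: every RHS is a terminal or one nonterminal followed by a terminal
Classification: Type 3 (Regular)


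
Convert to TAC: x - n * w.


Break into single-operator statements:
t1 = n * w
t2 = x - t1


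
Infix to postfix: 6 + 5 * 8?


* has higher precedence, evaluate 5*8 first
Postfix: 6 5 8 * +


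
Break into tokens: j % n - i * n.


Scan left to right, longest-match per lexeme
Tokens: ID(j), OP(%), ID(n), OP(-), ID(i), OP(*), ID(n)


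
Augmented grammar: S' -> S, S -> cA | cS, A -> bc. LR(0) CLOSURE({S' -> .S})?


Start: S' -> .S
For each item with dot before a nonterminal B, add B -> .γ for every B-production
Closure: [S' -> .S, S -> .cA, S -> .cS]


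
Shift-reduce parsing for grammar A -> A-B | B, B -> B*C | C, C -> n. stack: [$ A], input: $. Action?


start symbol A on stack, input exhausted
Action: accept


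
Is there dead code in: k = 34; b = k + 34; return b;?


k is read by b's definition; b is returned
No dead code


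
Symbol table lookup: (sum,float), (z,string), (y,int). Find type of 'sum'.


Lookup 'sum' → type float


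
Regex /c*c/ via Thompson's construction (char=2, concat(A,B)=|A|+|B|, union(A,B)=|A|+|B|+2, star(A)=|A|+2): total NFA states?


Syntax tree has 2 char leaf(s), 0 union(s), 1 star(s)
chars contribute 2×2 = 4; each union adds +2; each star adds +2
Total: 4 + 0 + 2 = 6 states


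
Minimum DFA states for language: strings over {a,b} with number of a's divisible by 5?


Track (count of a) mod 5: states 0..4, accept at 0
Minimal DFA: 5 states


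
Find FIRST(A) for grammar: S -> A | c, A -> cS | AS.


Per alternative of A: FIRST(cS) = {c}; FIRST(AS) = {c}
FIRST(A) = {c}


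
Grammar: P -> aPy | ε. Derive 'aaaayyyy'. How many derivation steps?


Derivation: P => aPy => aaPyy => aaaPyyy => aaaaPyyyy => aaaayyyy
Steps: 5


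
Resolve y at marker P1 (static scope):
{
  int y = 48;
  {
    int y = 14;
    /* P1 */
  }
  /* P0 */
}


y declared in the same block as P1
y = 14


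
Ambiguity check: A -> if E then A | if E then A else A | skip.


dangling else: 'if E then if E then skip else skip' parses two ways
Ambiguous


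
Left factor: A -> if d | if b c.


Common prefix: 'if'
Factored: A -> if A', A' -> d | b c


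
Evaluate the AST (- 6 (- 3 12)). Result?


Evaluate inner: (- 3 12) = -9
Evaluate root: (- 6 -9) = 15
Result: 15


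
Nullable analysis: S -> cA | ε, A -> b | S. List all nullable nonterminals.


A nonterminal is nullable iff some alternative derives ε (directly, or every symbol in it is nullable)
Nullable: {A, S}


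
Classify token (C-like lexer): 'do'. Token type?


Pattern: reserved word
Type: KEYWORD


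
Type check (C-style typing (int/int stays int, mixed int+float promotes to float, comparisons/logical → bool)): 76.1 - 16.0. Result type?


Operand types: float - float
Rule: mixed int/float promotes to float; int/int stays int
Result type: float


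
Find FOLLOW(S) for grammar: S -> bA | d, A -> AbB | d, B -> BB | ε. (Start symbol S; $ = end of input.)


$ ∈ FOLLOW(S). For each A -> αBβ: add FIRST(β)\{ε} to FOLLOW(B); if β nullable, add FOLLOW(A).
FOLLOW(S) = {$}


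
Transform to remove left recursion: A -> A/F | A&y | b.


Left-recursive alternatives: A/F, A&y; non-recursive: b
Introduce A': A -> bA', A' -> /FA' | &yA' | ε


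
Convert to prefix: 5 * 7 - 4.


left-to-right (same/higher precedence on left): tree is (- (* 5 7) 4)
Prefix: - * 5 7 4


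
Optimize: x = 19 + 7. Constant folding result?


19 + 7 = 26 at compile time
Optimized: x = 26


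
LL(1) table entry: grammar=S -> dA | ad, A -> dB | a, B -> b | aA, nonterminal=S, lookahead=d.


For [S, d]: 'd' ∈ FIRST(dA)
Entry: S -> dA


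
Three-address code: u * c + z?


Break into single-operator statements:
t1 = u * c
t2 = t1 + z


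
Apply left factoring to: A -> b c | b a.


Common prefix: 'b'
Factored: A -> b A', A' -> c | a


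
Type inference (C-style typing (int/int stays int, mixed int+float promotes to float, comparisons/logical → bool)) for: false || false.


Operand types: bool || bool
Rule: logical operators take bool operands and yield bool
Result type: bool


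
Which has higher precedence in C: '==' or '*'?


'*' is multiplicative (level 10); '==' is equality (level 6)
Higher level binds tighter
'*' has higher precedence than '=='


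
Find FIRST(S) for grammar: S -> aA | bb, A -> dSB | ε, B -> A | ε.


Per alternative of S: FIRST(aA) = {a}; FIRST(bb) = {b}
FIRST(S) = {a, b}


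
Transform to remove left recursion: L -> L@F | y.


Left-recursive alternatives: L@F; non-recursive: y
Introduce L': L -> yL', L' -> @FL' | ε


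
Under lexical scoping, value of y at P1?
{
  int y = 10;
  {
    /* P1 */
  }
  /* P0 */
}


P1's block does not declare y; resolves to the enclosing declaration at depth 0
y = 10


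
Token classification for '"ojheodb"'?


Pattern: double-quoted sequence
Type: STRING_LITERAL


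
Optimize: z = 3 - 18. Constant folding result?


3 - 18 = -15 at compile time
Optimized: z = -15


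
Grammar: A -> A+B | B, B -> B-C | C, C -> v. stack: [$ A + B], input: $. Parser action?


handle 'A+B' on top; lookahead ∈ FOLLOW(A) = {+, $}
Action: reduce (A -> A+B)


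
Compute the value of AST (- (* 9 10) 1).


Evaluate inner: (* 9 10) = 90
Evaluate root: (- 90 1) = 89
Result: 89


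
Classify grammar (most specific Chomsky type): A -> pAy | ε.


Single nonterminal LHS, but p^n y^n is not regular
Classification: Type 2 (Context-Free)


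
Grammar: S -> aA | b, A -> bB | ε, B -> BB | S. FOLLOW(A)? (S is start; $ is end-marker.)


$ ∈ FOLLOW(S). For each A -> αBβ: add FIRST(β)\{ε} to FOLLOW(B); if β nullable, add FOLLOW(A).
FOLLOW(A) = {$, a, b}


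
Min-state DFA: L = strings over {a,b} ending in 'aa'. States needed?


Track the longest suffix of input matching a prefix of 'aa': 3 classes (prefixes of length 0..2)
Minimal DFA: 3 states


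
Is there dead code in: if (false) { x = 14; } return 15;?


condition is constant false, so the whole block is unreachable
Dead: 'if (false) { x = 14; }'


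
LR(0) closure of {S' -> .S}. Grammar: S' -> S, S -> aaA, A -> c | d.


Start: S' -> .S
For each item with dot before a nonterminal B, add B -> .γ for every B-production
Closure: [S' -> .S, S -> .aaA]


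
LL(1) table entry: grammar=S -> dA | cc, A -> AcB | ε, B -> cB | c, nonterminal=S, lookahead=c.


For [S, c]: 'c' ∈ FIRST(cc)
Entry: S -> cc


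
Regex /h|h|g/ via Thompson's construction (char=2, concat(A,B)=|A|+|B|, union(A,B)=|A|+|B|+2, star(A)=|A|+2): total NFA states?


Syntax tree has 3 char leaf(s), 2 union(s), 0 star(s)
chars contribute 3×2 = 6; each union adds +2; each star adds +2
Total: 6 + 4 + 0 = 10 states


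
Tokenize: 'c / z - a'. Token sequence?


Scan left to right, longest-match per lexeme
Tokens: ID(c), OP(/), ID(z), OP(-), ID(a)


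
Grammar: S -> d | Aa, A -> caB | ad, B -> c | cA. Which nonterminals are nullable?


A nonterminal is nullable iff some alternative derives ε (directly, or every symbol in it is nullable)
Nullable: {}


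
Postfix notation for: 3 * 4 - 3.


Left to right (same or higher precedence on left)
Postfix: 3 4 * 3 -


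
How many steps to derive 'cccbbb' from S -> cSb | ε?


Derivation: S => cSb => ccSbb => cccSbbb => cccbbb
Steps: 4


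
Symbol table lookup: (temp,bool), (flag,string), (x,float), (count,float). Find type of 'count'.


Lookup 'count' → type float


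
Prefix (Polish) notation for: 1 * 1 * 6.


left-to-right (same/higher precedence on left): tree is (* (* 1 1) 6)
Prefix: * * 1 1 6


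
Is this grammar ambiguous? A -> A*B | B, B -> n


precedence layered via separate nonterminal B: deterministic
Unambiguous


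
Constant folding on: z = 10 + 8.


10 + 8 = 18 at compile time
Optimized: z = 18


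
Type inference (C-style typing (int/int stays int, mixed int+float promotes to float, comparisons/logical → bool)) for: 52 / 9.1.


Operand types: int / float
Rule: mixed int/float promotes to float; int/int stays int
Result type: float


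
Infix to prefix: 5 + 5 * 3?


'*' binds tighter: tree is (+ 5 (* 5 3))
Prefix: + 5 * 5 3


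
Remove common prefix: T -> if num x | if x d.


Common prefix: 'if'
Factored: T -> if T', T' -> num x | x d


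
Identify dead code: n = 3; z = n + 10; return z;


n is read by z's definition; z is returned
No dead code


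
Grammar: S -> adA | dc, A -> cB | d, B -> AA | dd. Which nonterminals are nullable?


A nonterminal is nullable iff some alternative derives ε (directly, or every symbol in it is nullable)
Nullable: {}


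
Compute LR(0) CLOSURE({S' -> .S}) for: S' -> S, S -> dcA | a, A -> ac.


Start: S' -> .S
For each item with dot before a nonterminal B, add B -> .γ for every B-production
Closure: [S' -> .S, S -> .dcA, S -> .a]


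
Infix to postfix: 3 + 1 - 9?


Left to right (same or higher precedence on left)
Postfix: 3 1 + 9 -


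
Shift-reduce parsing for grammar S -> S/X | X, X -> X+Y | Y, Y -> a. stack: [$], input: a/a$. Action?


no handle on stack; shift 'a'
Action: shift


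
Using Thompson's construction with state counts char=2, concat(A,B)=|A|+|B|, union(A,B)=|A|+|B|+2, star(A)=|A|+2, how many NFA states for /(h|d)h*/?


Syntax tree has 3 char leaf(s), 1 union(s), 1 star(s)
chars contribute 3×2 = 6; each union adds +2; each star adds +2
Total: 6 + 2 + 2 = 10 states


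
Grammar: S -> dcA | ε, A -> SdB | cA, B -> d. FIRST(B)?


Per alternative of B: FIRST(d) = {d}
FIRST(B) = {d}


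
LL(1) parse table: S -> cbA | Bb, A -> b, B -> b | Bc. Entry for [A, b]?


For [A, b]: 'b' ∈ FIRST(b)
Entry: A -> b


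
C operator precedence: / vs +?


'/' is multiplicative (level 10); '+' is additive (level 9)
Higher level binds tighter
'/' has higher precedence than '+'


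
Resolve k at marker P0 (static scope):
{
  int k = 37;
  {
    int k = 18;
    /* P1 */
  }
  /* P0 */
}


k declared in the same block as P0
k = 37


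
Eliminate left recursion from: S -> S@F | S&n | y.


Left-recursive alternatives: S@F, S&n; non-recursive: y
Introduce S': S -> yS', S' -> @FS' | &nS' | ε


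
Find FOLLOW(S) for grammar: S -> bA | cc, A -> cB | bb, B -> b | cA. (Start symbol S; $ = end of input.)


$ ∈ FOLLOW(S). For each A -> αBβ: add FIRST(β)\{ε} to FOLLOW(B); if β nullable, add FOLLOW(A).
FOLLOW(S) = {$}


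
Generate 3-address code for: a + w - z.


Break into single-operator statements:
t1 = a + w
t2 = t1 - z


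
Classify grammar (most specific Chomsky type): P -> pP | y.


Right-linear: every RHS is a terminal or a terminal followed by one nonterminal
Classification: Type 3 (Regular)


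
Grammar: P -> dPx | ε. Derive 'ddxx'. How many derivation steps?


Derivation: P => dPx => ddPxx => ddxx
Steps: 3


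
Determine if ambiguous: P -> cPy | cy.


balanced c^n…y^n: each string has a unique parse
Unambiguous


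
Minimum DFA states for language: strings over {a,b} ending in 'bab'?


Track the longest suffix of input matching a prefix of 'bab': 4 classes (prefixes of length 0..3)
Minimal DFA: 4 states


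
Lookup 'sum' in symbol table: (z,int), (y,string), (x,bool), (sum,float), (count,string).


Lookup 'sum' → type float


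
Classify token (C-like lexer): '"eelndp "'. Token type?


Pattern: double-quoted sequence
Type: STRING_LITERAL


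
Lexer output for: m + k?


Scan left to right, longest-match per lexeme
Tokens: ID(m), OP(+), ID(k)


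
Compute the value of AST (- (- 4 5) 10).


Evaluate inner: (- 4 5) = -1
Evaluate root: (- -1 10) = -11
Result: -11


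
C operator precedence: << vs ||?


'<<' is shift (level 8); '||' is logical OR (level 1)
Higher level binds tighter
'<<' has higher precedence than '||'


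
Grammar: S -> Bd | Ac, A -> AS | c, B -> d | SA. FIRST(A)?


Per alternative of A: FIRST(AS) = {c}; FIRST(c) = {c}
FIRST(A) = {c}


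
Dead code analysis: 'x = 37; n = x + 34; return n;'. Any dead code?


x is read by n's definition; n is returned
No dead code


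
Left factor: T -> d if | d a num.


Common prefix: 'd'
Factored: T -> d T', T' -> if | a num


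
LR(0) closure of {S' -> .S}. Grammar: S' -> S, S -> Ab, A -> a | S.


Start: S' -> .S
For each item with dot before a nonterminal B, add B -> .γ for every B-production
Closure: [S' -> .S, S -> .Ab, A -> .a, A -> .S]


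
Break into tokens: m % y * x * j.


Scan left to right, longest-match per lexeme
Tokens: ID(m), OP(%), ID(y), OP(*), ID(x), OP(*), ID(j)


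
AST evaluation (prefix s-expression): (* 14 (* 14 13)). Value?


Evaluate inner: (* 14 13) = 182
Evaluate root: (* 14 182) = 2548
Result: 2548


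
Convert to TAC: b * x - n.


Break into single-operator statements:
t1 = b * x
t2 = t1 - n


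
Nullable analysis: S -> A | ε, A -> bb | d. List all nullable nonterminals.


A nonterminal is nullable iff some alternative derives ε (directly, or every symbol in it is nullable)
Nullable: {S}


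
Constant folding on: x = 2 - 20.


2 - 20 = -18 at compile time
Optimized: x = -18


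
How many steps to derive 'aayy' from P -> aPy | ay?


Derivation: P => aPy => aayy
Steps: 2


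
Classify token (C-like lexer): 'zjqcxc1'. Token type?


Pattern: letter/underscore followed by alphanumerics, not a keyword
Type: IDENTIFIER


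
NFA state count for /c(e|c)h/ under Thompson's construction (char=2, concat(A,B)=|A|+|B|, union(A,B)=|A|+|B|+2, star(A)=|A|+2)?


Syntax tree has 4 char leaf(s), 1 union(s), 0 star(s)
chars contribute 4×2 = 8; each union adds +2; each star adds +2
Total: 8 + 2 + 0 = 10 states


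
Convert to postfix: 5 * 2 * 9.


Left to right (same or higher precedence on left)
Postfix: 5 2 * 9 *


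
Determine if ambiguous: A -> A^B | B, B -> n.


precedence layered via separate nonterminal B: deterministic
Unambiguous


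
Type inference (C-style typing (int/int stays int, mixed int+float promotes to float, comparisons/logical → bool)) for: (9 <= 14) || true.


Operand types: bool || bool
Rule: logical operators take bool operands and yield bool
Result type: bool


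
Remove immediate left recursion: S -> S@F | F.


Left-recursive alternatives: S@F; non-recursive: F
Introduce S': S -> FS', S' -> @FS' | ε


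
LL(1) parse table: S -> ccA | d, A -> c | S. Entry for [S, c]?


For [S, c]: 'c' ∈ FIRST(ccA)
Entry: S -> ccA


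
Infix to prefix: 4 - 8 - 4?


left-to-right (same/higher precedence on left): tree is (- (- 4 8) 4)
Prefix: - - 4 8 4


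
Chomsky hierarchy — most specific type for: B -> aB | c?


Right-linear: every RHS is a terminal or a terminal followed by one nonterminal
Classification: Type 3 (Regular)


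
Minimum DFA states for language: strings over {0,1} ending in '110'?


Track the longest suffix of input matching a prefix of '110': 4 classes (prefixes of length 0..3)
Minimal DFA: 4 states


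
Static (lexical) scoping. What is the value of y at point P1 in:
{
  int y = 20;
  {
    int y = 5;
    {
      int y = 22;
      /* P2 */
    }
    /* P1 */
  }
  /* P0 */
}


y declared in the same block as P1
y = 5


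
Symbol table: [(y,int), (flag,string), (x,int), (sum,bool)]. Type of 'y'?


Lookup 'y' → type int


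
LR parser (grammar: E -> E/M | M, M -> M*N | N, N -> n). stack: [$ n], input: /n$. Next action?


'n' on top is the handle for N -> n
Action: reduce (N -> n)


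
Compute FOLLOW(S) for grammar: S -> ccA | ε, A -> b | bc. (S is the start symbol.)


$ ∈ FOLLOW(S). For each A -> αBβ: add FIRST(β)\{ε} to FOLLOW(B); if β nullable, add FOLLOW(A).
FOLLOW(S) = {$}


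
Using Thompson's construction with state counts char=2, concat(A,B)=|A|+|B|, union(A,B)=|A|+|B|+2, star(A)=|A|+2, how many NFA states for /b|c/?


Syntax tree has 2 char leaf(s), 1 union(s), 0 star(s)
chars contribute 2×2 = 4; each union adds +2; each star adds +2
Total: 4 + 2 + 0 = 6 states


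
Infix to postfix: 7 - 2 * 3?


* has higher precedence, evaluate 2*3 first
Postfix: 7 2 3 * -


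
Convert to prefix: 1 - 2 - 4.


left-to-right (same/higher precedence on left): tree is (- (- 1 2) 4)
Prefix: - - 1 2 4


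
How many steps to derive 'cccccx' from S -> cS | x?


Derivation: S => cS => ccS => cccS => ccccS => cccccS => cccccx
Steps: 6


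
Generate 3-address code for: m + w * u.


Break into single-operator statements:
t1 = w * u
t2 = m + t1


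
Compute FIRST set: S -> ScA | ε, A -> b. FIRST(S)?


Per alternative of S: FIRST(ScA) = {c}; FIRST(ε) = {ε}
FIRST(S) = {c, ε}


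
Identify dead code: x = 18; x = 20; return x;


first assignment to x is overwritten before any read
Dead: 'x = 18'


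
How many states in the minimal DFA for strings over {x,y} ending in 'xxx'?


Track the longest suffix of input matching a prefix of 'xxx': 4 classes (prefixes of length 0..3)
Minimal DFA: 4 states


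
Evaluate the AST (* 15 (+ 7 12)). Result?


Evaluate inner: (+ 7 12) = 19
Evaluate root: (* 15 19) = 285
Result: 285


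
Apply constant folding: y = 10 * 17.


10 * 17 = 170 at compile time
Optimized: y = 170


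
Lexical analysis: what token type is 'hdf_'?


Pattern: letter/underscore followed by alphanumerics, not a keyword
Type: IDENTIFIER


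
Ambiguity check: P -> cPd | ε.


balanced c^n…d^n: each string has a unique parse
Unambiguous


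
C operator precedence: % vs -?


'%' is multiplicative (level 10); '-' is additive (level 9)
Higher level binds tighter
'%' has higher precedence than '-'


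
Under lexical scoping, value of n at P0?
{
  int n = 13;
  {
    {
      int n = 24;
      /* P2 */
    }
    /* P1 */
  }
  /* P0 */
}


n declared in the same block as P0
n = 13


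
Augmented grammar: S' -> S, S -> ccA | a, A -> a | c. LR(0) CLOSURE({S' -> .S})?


Start: S' -> .S
For each item with dot before a nonterminal B, add B -> .γ for every B-production
Closure: [S' -> .S, S -> .ccA, S -> .a]


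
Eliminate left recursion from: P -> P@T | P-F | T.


Left-recursive alternatives: P@T, P-F; non-recursive: T
Introduce P': P -> TP', P' -> @TP' | -FP' | ε


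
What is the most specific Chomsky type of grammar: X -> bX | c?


Right-linear: every RHS is a terminal or a terminal followed by one nonterminal
Classification: Type 3 (Regular)


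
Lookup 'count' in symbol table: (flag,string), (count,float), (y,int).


Lookup 'count' → type float


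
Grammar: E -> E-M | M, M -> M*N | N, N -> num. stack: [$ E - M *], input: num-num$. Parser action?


no handle; shift 'num'
Action: shift


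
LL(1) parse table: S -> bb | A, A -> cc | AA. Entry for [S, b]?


For [S, b]: 'b' ∈ FIRST(bb)
Entry: S -> bb


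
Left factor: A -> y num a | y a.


Common prefix: 'y'
Factored: A -> y A', A' -> num a | a


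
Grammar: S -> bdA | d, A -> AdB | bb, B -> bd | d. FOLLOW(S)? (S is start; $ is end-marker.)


$ ∈ FOLLOW(S). For each A -> αBβ: add FIRST(β)\{ε} to FOLLOW(B); if β nullable, add FOLLOW(A).
FOLLOW(S) = {$}


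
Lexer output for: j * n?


Scan left to right, longest-match per lexeme
Tokens: ID(j), OP(*), ID(n)


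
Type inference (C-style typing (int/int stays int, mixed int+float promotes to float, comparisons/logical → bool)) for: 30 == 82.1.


Operand types: int == float
Rule: comparison yields bool
Result type: bool


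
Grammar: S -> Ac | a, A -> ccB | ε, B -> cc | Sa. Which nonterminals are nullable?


A nonterminal is nullable iff some alternative derives ε (directly, or every symbol in it is nullable)
Nullable: {A}


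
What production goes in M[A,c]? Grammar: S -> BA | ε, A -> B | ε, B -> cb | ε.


For [A, c]: 'c' ∈ FIRST(B)
Entry: A -> B


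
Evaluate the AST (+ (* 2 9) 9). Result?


Evaluate inner: (* 2 9) = 18
Evaluate root: (+ 18 9) = 27
Result: 27


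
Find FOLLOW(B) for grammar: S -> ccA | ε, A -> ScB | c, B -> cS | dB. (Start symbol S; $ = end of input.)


$ ∈ FOLLOW(S). For each A -> αBβ: add FIRST(β)\{ε} to FOLLOW(B); if β nullable, add FOLLOW(A).
FOLLOW(B) = {$, c}


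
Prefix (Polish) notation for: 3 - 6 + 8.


left-to-right (same/higher precedence on left): tree is (+ (- 3 6) 8)
Prefix: + - 3 6 8


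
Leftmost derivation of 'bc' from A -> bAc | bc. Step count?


Derivation: A => bc
Steps: 1


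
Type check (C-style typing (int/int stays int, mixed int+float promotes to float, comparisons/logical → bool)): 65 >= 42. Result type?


Operand types: int >= int
Rule: comparison yields bool
Result type: bool


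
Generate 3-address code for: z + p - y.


Break into single-operator statements:
t1 = z + p
t2 = t1 - y


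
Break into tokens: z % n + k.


Scan left to right, longest-match per lexeme
Tokens: ID(z), OP(%), ID(n), OP(+), ID(k)


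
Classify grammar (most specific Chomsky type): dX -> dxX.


LHS has context (more than one symbol) and |LHS| ≤ |RHS|
Classification: Type 1 (Context-Sensitive)


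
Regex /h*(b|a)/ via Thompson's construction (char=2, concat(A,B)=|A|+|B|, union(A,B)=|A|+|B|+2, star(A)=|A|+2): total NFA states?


Syntax tree has 3 char leaf(s), 1 union(s), 1 star(s)
chars contribute 3×2 = 6; each union adds +2; each star adds +2
Total: 6 + 2 + 2 = 10 states


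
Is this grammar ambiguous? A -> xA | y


right-linear, alternatives start with distinct terminals 'x' vs 'y': unique leftmost derivation
Unambiguous


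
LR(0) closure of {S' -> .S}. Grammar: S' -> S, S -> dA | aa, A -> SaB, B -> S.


Start: S' -> .S
For each item with dot before a nonterminal B, add B -> .γ for every B-production
Closure: [S' -> .S, S -> .dA, S -> .aa]


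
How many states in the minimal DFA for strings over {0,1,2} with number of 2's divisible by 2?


Track (count of 2) mod 2: states 0..1, accept at 0
Minimal DFA: 2 states


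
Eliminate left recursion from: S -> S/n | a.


Left-recursive alternatives: S/n; non-recursive: a
Introduce S': S -> aS', S' -> /nS' | ε


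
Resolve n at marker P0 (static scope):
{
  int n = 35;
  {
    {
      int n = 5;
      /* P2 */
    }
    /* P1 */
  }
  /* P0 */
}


n declared in the same block as P0
n = 35


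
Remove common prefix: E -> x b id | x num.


Common prefix: 'x'
Factored: E -> x E', E' -> b id | num


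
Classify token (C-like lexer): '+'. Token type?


Pattern: operator symbol
Type: OPERATOR


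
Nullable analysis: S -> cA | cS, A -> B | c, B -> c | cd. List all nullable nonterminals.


A nonterminal is nullable iff some alternative derives ε (directly, or every symbol in it is nullable)
Nullable: {}


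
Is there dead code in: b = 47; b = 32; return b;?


first assignment to b is overwritten before any read
Dead: 'b = 47'


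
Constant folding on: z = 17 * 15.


17 * 15 = 255 at compile time
Optimized: z = 255


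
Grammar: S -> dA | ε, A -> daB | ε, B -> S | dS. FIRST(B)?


Per alternative of B: FIRST(S) = {d, ε}; FIRST(dS) = {d}
FIRST(B) = {d, ε}


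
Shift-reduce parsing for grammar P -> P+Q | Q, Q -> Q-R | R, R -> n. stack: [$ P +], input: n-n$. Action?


no handle ('P+' is not any RHS); shift 'n'
Action: shift


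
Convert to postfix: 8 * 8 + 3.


Left to right (same or higher precedence on left)
Postfix: 8 8 * 3 +


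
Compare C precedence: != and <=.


'<=' is relational (level 7); '!=' is equality (level 6)
Higher level binds tighter
'<=' has higher precedence than '!='


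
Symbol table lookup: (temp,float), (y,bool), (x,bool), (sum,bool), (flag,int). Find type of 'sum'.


Lookup 'sum' → type bool


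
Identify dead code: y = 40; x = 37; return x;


y is assigned but never read
Dead: 'y = 40'


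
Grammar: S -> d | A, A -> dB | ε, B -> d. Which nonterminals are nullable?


A nonterminal is nullable iff some alternative derives ε (directly, or every symbol in it is nullable)
Nullable: {A, S}


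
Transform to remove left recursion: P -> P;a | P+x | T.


Left-recursive alternatives: P;a, P+x; non-recursive: T
Introduce P': P -> TP', P' -> ;aP' | +xP' | ε


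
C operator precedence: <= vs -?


'-' is additive (level 9); '<=' is relational (level 7)
Higher level binds tighter
'-' has higher precedence than '<='


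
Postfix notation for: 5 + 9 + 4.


Left to right (same or higher precedence on left)
Postfix: 5 9 + 4 +


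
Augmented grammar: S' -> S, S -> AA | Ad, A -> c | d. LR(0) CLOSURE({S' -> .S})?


Start: S' -> .S
For each item with dot before a nonterminal B, add B -> .γ for every B-production
Closure: [S' -> .S, S -> .AA, S -> .Ad, A -> .c, A -> .d]


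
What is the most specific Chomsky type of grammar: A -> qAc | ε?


Single nonterminal LHS, but q^n c^n is not regular
Classification: Type 2 (Context-Free)


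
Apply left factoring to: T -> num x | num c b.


Common prefix: 'num'
Factored: T -> num T', T' -> x | c b


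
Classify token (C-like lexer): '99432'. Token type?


Pattern: digits only
Type: INTEGER_LITERAL


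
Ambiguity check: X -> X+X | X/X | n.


'n+n/n' has two parse trees (no precedence encoded between + and /)
Ambiguous


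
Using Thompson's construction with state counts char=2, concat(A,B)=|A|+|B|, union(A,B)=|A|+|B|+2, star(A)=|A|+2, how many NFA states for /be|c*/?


Syntax tree has 3 char leaf(s), 1 union(s), 1 star(s)
chars contribute 3×2 = 6; each union adds +2; each star adds +2
Total: 6 + 2 + 2 = 10 states


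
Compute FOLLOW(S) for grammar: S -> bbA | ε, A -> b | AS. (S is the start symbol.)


$ ∈ FOLLOW(S). For each A -> αBβ: add FIRST(β)\{ε} to FOLLOW(B); if β nullable, add FOLLOW(A).
FOLLOW(S) = {$, b}


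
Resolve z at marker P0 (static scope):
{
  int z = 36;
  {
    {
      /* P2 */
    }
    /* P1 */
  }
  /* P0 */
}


z declared in the same block as P0
z = 36


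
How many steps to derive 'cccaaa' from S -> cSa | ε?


Derivation: S => cSa => ccSaa => cccSaaa => cccaaa
Steps: 4


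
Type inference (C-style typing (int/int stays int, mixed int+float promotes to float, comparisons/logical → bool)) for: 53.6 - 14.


Operand types: float - int
Rule: mixed int/float promotes to float; int/int stays int
Result type: float


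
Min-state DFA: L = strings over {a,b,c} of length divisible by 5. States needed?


Track length mod 5: states 0..4, accept at 0
Minimal DFA: 5 states


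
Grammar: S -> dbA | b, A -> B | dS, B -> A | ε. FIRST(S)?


Per alternative of S: FIRST(dbA) = {d}; FIRST(b) = {b}
FIRST(S) = {b, d}


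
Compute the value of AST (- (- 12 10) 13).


Evaluate inner: (- 12 10) = 2
Evaluate root: (- 2 13) = -11
Result: -11


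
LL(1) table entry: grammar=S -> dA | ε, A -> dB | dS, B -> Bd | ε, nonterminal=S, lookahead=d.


For [S, d]: 'd' ∈ FIRST(dA)
Entry: S -> dA


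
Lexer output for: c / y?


Scan left to right, longest-match per lexeme
Tokens: ID(c), OP(/), ID(y)


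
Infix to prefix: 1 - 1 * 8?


'*' binds tighter: tree is (- 1 (* 1 8))
Prefix: - 1 * 1 8


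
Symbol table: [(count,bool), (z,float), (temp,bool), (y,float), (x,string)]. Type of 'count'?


Lookup 'count' → type bool


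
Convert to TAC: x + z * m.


Break into single-operator statements:
t1 = z * m
t2 = x + t1


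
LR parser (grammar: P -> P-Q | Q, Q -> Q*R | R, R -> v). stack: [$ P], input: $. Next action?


start symbol P on stack, input exhausted
Action: accept


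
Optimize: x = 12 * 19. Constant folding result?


12 * 19 = 228 at compile time
Optimized: x = 228


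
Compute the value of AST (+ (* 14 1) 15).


Evaluate inner: (* 14 1) = 14
Evaluate root: (+ 14 15) = 29
Result: 29


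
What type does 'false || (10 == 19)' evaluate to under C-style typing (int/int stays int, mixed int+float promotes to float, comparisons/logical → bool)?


Operand types: bool || bool
Rule: logical operators take bool operands and yield bool
Result type: bool


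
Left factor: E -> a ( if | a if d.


Common prefix: 'a'
Factored: E -> a E', E' -> ( if | if d


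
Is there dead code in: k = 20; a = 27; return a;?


k is assigned but never read
Dead: 'k = 20'


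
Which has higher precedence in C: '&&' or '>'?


'>' is relational (level 7); '&&' is logical AND (level 2)
Higher level binds tighter
'>' has higher precedence than '&&'


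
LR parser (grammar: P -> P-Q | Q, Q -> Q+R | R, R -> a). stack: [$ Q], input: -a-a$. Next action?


lookahead ∉ {+} so Q won't extend; reduce P -> Q
Action: reduce (P -> Q)


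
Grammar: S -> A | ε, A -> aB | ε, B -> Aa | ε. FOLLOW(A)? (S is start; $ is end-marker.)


$ ∈ FOLLOW(S). For each A -> αBβ: add FIRST(β)\{ε} to FOLLOW(B); if β nullable, add FOLLOW(A).
FOLLOW(A) = {$, a}


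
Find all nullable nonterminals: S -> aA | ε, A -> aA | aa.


A nonterminal is nullable iff some alternative derives ε (directly, or every symbol in it is nullable)
Nullable: {S}


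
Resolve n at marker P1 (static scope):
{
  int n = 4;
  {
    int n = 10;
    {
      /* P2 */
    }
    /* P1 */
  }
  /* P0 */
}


n declared in the same block as P1
n = 10


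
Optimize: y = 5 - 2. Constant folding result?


5 - 2 = 3 at compile time
Optimized: y = 3


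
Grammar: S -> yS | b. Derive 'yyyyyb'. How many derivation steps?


Derivation: S => yS => yyS => yyyS => yyyyS => yyyyyS => yyyyyb
Steps: 6


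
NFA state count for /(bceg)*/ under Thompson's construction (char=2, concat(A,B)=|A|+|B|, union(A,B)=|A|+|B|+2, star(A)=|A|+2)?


Syntax tree has 4 char leaf(s), 0 union(s), 1 star(s)
chars contribute 4×2 = 8; each union adds +2; each star adds +2
Total: 8 + 0 + 2 = 10 states


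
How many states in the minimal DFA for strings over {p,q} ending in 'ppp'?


Track the longest suffix of input matching a prefix of 'ppp': 4 classes (prefixes of length 0..3)
Minimal DFA: 4 states


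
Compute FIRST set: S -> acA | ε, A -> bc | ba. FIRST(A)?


Per alternative of A: FIRST(bc) = {b}; FIRST(ba) = {b}
FIRST(A) = {b}


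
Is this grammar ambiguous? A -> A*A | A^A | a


'a*a^a' has two parse trees (no precedence encoded between * and ^)
Ambiguous


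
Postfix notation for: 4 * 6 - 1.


Left to right (same or higher precedence on left)
Postfix: 4 6 * 1 -


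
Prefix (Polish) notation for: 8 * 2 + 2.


left-to-right (same/higher precedence on left): tree is (+ (* 8 2) 2)
Prefix: + * 8 2 2


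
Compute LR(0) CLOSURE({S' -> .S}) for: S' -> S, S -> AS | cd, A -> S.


Start: S' -> .S
For each item with dot before a nonterminal B, add B -> .γ for every B-production
Closure: [S' -> .S, S -> .AS, S -> .cd, A -> .S]


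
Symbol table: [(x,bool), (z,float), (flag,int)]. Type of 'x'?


Lookup 'x' → type bool


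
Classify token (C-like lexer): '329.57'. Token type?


Pattern: digits with a decimal point
Type: FLOAT_LITERAL


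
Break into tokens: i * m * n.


Scan left to right, longest-match per lexeme
Tokens: ID(i), OP(*), ID(m), OP(*), ID(n)


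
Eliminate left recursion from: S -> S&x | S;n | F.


Left-recursive alternatives: S&x, S;n; non-recursive: F
Introduce S': S -> FS', S' -> &xS' | ;nS' | ε


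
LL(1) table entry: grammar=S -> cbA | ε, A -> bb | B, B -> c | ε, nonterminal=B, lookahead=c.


For [B, c]: 'c' ∈ FIRST(c)
Entry: B -> c


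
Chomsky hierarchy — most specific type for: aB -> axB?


LHS has context (more than one symbol) and |LHS| ≤ |RHS|
Classification: Type 1 (Context-Sensitive)


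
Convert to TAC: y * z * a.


Break into single-operator statements:
t1 = y * z
t2 = t1 * a


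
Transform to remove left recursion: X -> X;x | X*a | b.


Left-recursive alternatives: X;x, X*a; non-recursive: b
Introduce X': X -> bX', X' -> ;xX' | *aX' | ε


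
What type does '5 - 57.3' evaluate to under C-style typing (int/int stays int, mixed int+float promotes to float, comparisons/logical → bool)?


Operand types: int - float
Rule: mixed int/float promotes to float; int/int stays int
Result type: float


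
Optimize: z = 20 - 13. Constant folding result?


20 - 13 = 7 at compile time
Optimized: z = 7


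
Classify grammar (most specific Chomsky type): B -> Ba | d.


Left-linear: every RHS is a terminal or one nonterminal followed by a terminal
Classification: Type 3 (Regular)


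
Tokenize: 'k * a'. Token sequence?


Scan left to right, longest-match per lexeme
Tokens: ID(k), OP(*), ID(a)


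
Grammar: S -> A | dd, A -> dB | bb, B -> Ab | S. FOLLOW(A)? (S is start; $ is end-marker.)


$ ∈ FOLLOW(S). For each A -> αBβ: add FIRST(β)\{ε} to FOLLOW(B); if β nullable, add FOLLOW(A).
FOLLOW(A) = {$, b}


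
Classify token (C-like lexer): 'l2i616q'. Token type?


Pattern: letter/underscore followed by alphanumerics, not a keyword
Type: IDENTIFIER


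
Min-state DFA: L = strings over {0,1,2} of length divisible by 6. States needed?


Track length mod 6: states 0..5, accept at 0
Minimal DFA: 6 states


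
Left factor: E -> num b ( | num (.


Common prefix: 'num'
Factored: E -> num E', E' -> b ( | (


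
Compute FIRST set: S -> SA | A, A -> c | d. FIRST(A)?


Per alternative of A: FIRST(c) = {c}; FIRST(d) = {d}
FIRST(A) = {c, d}


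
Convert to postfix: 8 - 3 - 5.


Left to right (same or higher precedence on left)
Postfix: 8 3 - 5 -


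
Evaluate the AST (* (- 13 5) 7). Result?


Evaluate inner: (- 13 5) = 8
Evaluate root: (* 8 7) = 56
Result: 56


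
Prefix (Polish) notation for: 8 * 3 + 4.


left-to-right (same/higher precedence on left): tree is (+ (* 8 3) 4)
Prefix: + * 8 3 4


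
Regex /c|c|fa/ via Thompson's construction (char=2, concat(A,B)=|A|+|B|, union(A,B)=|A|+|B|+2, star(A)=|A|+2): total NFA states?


Syntax tree has 4 char leaf(s), 2 union(s), 0 star(s)
chars contribute 4×2 = 8; each union adds +2; each star adds +2
Total: 8 + 4 + 0 = 12 states


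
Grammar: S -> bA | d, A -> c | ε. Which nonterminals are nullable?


A nonterminal is nullable iff some alternative derives ε (directly, or every symbol in it is nullable)
Nullable: {A}


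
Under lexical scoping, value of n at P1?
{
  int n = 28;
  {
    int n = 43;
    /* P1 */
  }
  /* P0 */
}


n declared in the same block as P1
n = 43


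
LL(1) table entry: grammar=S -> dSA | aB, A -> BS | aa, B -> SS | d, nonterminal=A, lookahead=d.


For [A, d]: 'd' ∈ FIRST(BS)
Entry: A -> BS


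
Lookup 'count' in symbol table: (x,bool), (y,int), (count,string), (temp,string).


Lookup 'count' → type string


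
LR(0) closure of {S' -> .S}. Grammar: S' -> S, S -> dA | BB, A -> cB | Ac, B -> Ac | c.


Start: S' -> .S
For each item with dot before a nonterminal B, add B -> .γ for every B-production
Closure: [S' -> .S, S -> .dA, S -> .BB, B -> .Ac, B -> .c, A -> .cB, A -> .Ac]


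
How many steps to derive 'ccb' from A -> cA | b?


Derivation: A => cA => ccA => ccb
Steps: 3


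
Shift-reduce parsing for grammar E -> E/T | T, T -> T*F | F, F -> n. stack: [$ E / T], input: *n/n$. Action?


'*' can extend T; shift to build T -> T*F
Action: shift


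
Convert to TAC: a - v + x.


Break into single-operator statements:
t1 = a - v
t2 = t1 + x


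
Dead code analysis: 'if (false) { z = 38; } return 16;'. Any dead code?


condition is constant false, so the whole block is unreachable
Dead: 'if (false) { z = 38; }'


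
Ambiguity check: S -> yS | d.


right-linear, alternatives start with distinct terminals 'y' vs 'd': unique leftmost derivation
Unambiguous


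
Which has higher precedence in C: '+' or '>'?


'+' is additive (level 9); '>' is relational (level 7)
Higher level binds tighter
'+' has higher precedence than '>'


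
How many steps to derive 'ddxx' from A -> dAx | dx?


Derivation: A => dAx => ddxx
Steps: 2


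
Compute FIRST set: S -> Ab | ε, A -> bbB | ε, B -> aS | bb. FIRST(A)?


Per alternative of A: FIRST(bbB) = {b}; FIRST(ε) = {ε}
FIRST(A) = {b, ε}


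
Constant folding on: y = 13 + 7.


13 + 7 = 20 at compile time
Optimized: y = 20


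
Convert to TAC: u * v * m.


Break into single-operator statements:
t1 = u * v
t2 = t1 * m


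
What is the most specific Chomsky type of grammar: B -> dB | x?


Right-linear: every RHS is a terminal or a terminal followed by one nonterminal
Classification: Type 3 (Regular)


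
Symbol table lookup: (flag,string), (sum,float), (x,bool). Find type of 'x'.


Lookup 'x' → type bool


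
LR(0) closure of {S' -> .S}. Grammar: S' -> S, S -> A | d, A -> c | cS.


Start: S' -> .S
For each item with dot before a nonterminal B, add B -> .γ for every B-production
Closure: [S' -> .S, S -> .A, S -> .d, A -> .c, A -> .cS]


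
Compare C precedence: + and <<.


'+' is additive (level 9); '<<' is shift (level 8)
Higher level binds tighter
'+' has higher precedence than '<<'


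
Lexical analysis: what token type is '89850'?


Pattern: digits only
Type: INTEGER_LITERAL


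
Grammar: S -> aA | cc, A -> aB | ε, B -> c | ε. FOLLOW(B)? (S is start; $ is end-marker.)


$ ∈ FOLLOW(S). For each A -> αBβ: add FIRST(β)\{ε} to FOLLOW(B); if β nullable, add FOLLOW(A).
FOLLOW(B) = {$}


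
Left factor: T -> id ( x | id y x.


Common prefix: 'id'
Factored: T -> id T', T' -> ( x | y x


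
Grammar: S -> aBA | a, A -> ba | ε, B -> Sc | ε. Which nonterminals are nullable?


A nonterminal is nullable iff some alternative derives ε (directly, or every symbol in it is nullable)
Nullable: {A, B}


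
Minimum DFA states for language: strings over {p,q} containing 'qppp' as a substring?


KMP-style automaton: 4 progress states + 1 absorbing accept = 5
Minimal DFA: 5 states


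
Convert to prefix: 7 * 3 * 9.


left-to-right (same/higher precedence on left): tree is (* (* 7 3) 9)
Prefix: * * 7 3 9


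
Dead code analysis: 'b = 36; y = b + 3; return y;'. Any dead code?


b is read by y's definition; y is returned
No dead code


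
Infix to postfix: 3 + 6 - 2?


Left to right (same or higher precedence on left)
Postfix: 3 6 + 2 -
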